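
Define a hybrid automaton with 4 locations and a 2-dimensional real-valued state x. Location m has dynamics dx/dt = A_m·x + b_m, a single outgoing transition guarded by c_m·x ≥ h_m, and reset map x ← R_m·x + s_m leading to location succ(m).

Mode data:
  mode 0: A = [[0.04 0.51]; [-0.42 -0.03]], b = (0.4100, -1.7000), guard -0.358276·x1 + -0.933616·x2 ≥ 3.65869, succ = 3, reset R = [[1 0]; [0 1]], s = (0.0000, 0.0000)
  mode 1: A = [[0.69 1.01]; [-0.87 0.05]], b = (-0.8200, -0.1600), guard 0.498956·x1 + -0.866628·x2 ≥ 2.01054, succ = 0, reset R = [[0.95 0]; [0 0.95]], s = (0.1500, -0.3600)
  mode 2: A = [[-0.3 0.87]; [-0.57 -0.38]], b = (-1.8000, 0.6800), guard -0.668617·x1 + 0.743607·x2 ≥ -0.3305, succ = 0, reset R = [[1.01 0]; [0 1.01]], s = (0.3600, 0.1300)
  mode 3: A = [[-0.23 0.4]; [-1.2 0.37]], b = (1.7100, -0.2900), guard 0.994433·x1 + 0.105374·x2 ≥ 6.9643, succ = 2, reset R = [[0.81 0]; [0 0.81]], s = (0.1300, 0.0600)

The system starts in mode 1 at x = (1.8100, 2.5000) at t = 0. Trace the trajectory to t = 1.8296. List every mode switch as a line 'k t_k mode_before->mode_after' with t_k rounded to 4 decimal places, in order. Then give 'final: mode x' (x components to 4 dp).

Mode 1: guard c·x = 2.0105 hit at Δt = 0.8673 (t = 0.8673), x⁻ = (4.2202, 0.1098) → reset → x⁺ = (4.1592, -0.2557), jump to mode 0
Mode 0: flow for 0.9623 to horizon, guard not reached → x = (3.7811, -3.4957)

1 0.8673 1->0
final: 0 3.7811 -3.4957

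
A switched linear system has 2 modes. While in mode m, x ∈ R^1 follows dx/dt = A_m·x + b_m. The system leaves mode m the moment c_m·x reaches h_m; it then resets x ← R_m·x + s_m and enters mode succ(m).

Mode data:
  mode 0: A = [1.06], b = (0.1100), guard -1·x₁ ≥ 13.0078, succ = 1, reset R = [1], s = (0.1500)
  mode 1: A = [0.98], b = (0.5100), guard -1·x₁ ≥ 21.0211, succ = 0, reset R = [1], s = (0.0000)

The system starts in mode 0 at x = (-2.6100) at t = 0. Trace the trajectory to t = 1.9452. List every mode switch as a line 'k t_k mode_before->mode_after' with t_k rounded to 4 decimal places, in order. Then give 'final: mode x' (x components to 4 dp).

Mode 0: guard c·x = 13.0078 hit at Δt = 1.5460 (t = 1.5460), x⁻ = (-13.0078) → reset → x⁺ = (-12.8578), jump to mode 1
Mode 1: flow for 0.3992 to horizon, guard not reached → x = (-18.7647)

1 1.5460 0->1
final: 1 -18.7647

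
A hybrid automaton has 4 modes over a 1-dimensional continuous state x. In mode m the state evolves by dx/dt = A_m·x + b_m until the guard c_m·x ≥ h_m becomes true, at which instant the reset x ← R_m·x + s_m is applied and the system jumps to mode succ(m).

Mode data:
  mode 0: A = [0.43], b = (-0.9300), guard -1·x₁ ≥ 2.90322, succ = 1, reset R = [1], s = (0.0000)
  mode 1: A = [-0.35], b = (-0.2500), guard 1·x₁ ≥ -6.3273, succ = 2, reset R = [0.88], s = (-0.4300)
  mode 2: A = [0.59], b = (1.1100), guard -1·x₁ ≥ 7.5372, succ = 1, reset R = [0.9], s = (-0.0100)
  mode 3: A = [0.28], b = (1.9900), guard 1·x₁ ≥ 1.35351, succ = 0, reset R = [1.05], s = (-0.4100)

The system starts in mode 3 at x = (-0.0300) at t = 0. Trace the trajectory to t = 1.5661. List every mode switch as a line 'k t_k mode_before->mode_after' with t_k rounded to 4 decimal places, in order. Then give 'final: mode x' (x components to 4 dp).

Mode 3: guard c·x = 1.3535 hit at Δt = 0.6377 (t = 0.6377), x⁻ = (1.3535) → reset → x⁺ = (1.0112), jump to mode 0
Mode 0: flow for 0.9284 to horizon, guard not reached → x = (0.4462)

1 0.6377 3->0
final: 0 0.4462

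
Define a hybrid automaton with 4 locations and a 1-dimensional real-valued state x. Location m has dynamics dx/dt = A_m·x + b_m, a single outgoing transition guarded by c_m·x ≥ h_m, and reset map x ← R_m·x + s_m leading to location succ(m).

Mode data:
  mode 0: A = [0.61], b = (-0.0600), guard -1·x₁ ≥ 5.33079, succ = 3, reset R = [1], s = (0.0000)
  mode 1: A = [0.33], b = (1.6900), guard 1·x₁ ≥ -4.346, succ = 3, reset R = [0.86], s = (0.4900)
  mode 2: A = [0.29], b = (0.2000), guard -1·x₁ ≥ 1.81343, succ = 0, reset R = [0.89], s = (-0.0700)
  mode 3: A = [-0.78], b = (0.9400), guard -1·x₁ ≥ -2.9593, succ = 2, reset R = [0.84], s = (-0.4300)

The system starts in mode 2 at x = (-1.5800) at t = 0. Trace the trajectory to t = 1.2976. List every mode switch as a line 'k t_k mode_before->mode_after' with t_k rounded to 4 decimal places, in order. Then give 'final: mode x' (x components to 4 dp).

Mode 2: guard c·x = 1.8134 hit at Δt = 0.8029 (t = 0.8029), x⁻ = (-1.8134) → reset → x⁺ = (-1.6840), jump to mode 0
Mode 0: flow for 0.4947 to horizon, guard not reached → x = (-2.3118)

1 0.8029 2->0
final: 0 -2.3118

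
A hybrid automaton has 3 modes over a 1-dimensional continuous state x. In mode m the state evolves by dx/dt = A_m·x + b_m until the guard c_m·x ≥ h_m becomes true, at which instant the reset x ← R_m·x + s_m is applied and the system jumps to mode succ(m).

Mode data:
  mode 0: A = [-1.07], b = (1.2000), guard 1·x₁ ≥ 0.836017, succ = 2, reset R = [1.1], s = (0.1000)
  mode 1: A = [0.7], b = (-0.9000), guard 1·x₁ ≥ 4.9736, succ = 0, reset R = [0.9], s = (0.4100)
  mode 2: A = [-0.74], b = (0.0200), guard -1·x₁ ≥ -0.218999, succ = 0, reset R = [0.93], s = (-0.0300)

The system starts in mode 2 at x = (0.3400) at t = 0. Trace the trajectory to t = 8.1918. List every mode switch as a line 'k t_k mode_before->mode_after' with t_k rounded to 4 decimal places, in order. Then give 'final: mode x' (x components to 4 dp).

1 0.6605 2->0
2 1.7820 0->2
3 4.0022 2->0
4 5.1237 0->2
5 7.3440 2->0
final: 0 0.7389

Mode 2: guard c·x = -0.2190 hit at Δt = 0.6605 (t = 0.6605), x⁻ = (0.2190) → reset → x⁺ = (0.1737), jump to mode 0
Mode 0: guard c·x = 0.8360 hit at Δt = 1.1215 (t = 1.7820), x⁻ = (0.8360) → reset → x⁺ = (1.0196), jump to mode 2
Mode 2: guard c·x = -0.2190 hit at Δt = 2.2202 (t = 4.0022), x⁻ = (0.2190) → reset → x⁺ = (0.1737), jump to mode 0
Mode 0: guard c·x = 0.8360 hit at Δt = 1.1215 (t = 5.1237), x⁻ = (0.8360) → reset → x⁺ = (1.0196), jump to mode 2
Mode 2: guard c·x = -0.2190 hit at Δt = 2.2202 (t = 7.3440), x⁻ = (0.2190) → reset → x⁺ = (0.1737), jump to mode 0
Mode 0: flow for 0.8478 to horizon, guard not reached → x = (0.7389)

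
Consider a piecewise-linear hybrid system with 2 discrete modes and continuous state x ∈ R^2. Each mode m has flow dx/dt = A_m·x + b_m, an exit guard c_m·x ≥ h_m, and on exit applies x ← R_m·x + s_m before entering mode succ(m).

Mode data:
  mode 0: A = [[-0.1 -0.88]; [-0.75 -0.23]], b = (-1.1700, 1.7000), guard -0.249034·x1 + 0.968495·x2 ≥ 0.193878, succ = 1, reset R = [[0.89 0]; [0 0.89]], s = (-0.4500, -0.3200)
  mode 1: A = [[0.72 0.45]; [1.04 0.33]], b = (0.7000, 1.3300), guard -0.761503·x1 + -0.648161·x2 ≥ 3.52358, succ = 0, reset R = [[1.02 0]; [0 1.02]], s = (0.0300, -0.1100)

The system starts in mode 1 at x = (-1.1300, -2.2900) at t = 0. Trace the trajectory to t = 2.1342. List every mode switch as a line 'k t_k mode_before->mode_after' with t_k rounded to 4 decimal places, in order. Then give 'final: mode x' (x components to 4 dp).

Mode 1: guard c·x = 3.5236 hit at Δt = 0.6064 (t = 0.6064), x⁻ = (-2.0889, -2.9821) → reset → x⁺ = (-2.1007, -3.1517), jump to mode 0
Mode 0: guard c·x = 0.1939 hit at Δt = 0.8631 (t = 1.4695), x⁻ = (-1.7234, -0.2430) → reset → x⁺ = (-1.9838, -0.5362), jump to mode 1
Mode 1: flow for 0.6647 to horizon, guard not reached → x = (-2.9575, -1.5269)

1 0.6064 1->0
2 1.4695 0->1
final: 1 -2.9575 -1.5269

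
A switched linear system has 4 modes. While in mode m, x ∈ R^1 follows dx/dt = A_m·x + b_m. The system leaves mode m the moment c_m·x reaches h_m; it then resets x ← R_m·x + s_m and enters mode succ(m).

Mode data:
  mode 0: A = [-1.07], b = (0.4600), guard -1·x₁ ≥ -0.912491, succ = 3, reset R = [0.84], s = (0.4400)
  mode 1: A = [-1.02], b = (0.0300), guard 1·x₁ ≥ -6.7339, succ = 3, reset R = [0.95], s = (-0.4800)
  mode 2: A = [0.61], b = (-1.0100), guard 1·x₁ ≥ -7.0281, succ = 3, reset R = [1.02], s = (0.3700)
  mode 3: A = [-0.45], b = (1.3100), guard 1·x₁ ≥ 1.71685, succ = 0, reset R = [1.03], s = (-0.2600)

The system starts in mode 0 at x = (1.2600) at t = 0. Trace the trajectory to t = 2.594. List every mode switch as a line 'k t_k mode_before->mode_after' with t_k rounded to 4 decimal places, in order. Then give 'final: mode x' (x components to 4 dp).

Mode 0: guard c·x = -0.9125 hit at Δt = 0.5069 (t = 0.5069), x⁻ = (0.9125) → reset → x⁺ = (1.2065), jump to mode 3
Mode 3: guard c·x = 1.7168 hit at Δt = 0.7907 (t = 1.2976), x⁻ = (1.7168) → reset → x⁺ = (1.5084), jump to mode 0
Mode 0: guard c·x = -0.9125 hit at Δt = 0.7515 (t = 2.0491), x⁻ = (0.9125) → reset → x⁺ = (1.2065), jump to mode 3
Mode 3: flow for 0.5449 to horizon, guard not reached → x = (1.5772)

1 0.5069 0->3
2 1.2976 3->0
3 2.0491 0->3
final: 3 1.5772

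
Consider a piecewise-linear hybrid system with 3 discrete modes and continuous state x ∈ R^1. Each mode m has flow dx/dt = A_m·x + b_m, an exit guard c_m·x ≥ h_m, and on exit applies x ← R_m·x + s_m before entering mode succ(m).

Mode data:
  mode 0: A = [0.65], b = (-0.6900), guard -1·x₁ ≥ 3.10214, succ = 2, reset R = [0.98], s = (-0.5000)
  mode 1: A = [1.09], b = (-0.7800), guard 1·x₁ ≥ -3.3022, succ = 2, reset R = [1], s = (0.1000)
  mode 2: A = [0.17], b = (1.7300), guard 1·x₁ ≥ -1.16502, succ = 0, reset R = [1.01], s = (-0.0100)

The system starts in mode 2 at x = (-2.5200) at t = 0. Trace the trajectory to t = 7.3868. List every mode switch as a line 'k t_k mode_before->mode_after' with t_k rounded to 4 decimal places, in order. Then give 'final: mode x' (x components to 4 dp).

1 0.9585 2->0
2 1.9066 0->2
3 3.7062 2->0
4 4.6543 0->2
5 6.4539 2->0
final: 0 -3.0613

Mode 2: guard c·x = -1.1650 hit at Δt = 0.9585 (t = 0.9585), x⁻ = (-1.1650) → reset → x⁺ = (-1.1867), jump to mode 0
Mode 0: guard c·x = 3.1021 hit at Δt = 0.9481 (t = 1.9066), x⁻ = (-3.1021) → reset → x⁺ = (-3.5401), jump to mode 2
Mode 2: guard c·x = -1.1650 hit at Δt = 1.7996 (t = 3.7062), x⁻ = (-1.1650) → reset → x⁺ = (-1.1867), jump to mode 0
Mode 0: guard c·x = 3.1021 hit at Δt = 0.9481 (t = 4.6543), x⁻ = (-3.1021) → reset → x⁺ = (-3.5401), jump to mode 2
Mode 2: guard c·x = -1.1650 hit at Δt = 1.7996 (t = 6.4539), x⁻ = (-1.1650) → reset → x⁺ = (-1.1867), jump to mode 0
Mode 0: flow for 0.9329 to horizon, guard not reached → x = (-3.0613)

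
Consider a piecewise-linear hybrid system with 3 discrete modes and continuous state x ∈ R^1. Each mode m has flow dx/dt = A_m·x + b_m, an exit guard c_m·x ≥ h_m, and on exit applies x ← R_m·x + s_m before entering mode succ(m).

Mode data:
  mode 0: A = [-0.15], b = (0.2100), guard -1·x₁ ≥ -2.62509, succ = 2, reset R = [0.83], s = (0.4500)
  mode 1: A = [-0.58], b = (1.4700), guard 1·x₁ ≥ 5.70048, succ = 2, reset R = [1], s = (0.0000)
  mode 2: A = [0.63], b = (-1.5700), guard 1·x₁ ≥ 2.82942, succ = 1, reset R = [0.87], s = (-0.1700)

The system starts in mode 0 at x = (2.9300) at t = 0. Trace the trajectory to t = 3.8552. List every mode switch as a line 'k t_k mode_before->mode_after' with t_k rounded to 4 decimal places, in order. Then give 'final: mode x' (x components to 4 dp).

Mode 0: guard c·x = -2.6251 hit at Δt = 1.4817 (t = 1.4817), x⁻ = (2.6251) → reset → x⁺ = (2.6288), jump to mode 2
Mode 2: guard c·x = 2.8294 hit at Δt = 1.4332 (t = 2.9149), x⁻ = (2.8294) → reset → x⁺ = (2.2916), jump to mode 1
Mode 1: flow for 0.9403 to horizon, guard not reached → x = (2.3937)

1 1.4817 0->2
2 2.9149 2->1
final: 1 2.3937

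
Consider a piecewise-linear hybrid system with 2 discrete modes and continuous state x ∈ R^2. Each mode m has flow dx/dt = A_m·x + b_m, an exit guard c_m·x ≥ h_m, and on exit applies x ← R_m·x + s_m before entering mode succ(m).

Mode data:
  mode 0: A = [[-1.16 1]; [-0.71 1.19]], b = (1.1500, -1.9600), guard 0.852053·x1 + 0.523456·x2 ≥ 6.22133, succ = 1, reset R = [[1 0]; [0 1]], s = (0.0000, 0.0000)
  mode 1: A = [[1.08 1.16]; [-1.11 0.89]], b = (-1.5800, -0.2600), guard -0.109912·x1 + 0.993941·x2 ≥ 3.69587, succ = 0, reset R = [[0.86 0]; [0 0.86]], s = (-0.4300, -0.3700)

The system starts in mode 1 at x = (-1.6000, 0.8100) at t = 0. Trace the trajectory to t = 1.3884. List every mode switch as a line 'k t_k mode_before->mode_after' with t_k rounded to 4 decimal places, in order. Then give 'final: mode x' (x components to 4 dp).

1 0.6527 1->0
final: 0 1.2226 4.6265

Mode 1: guard c·x = 3.6959 hit at Δt = 0.6527 (t = 0.6527), x⁻ = (-2.8005, 3.4087) → reset → x⁺ = (-2.8385, 2.5615), jump to mode 0
Mode 0: flow for 0.7357 to horizon, guard not reached → x = (1.2226, 4.6265)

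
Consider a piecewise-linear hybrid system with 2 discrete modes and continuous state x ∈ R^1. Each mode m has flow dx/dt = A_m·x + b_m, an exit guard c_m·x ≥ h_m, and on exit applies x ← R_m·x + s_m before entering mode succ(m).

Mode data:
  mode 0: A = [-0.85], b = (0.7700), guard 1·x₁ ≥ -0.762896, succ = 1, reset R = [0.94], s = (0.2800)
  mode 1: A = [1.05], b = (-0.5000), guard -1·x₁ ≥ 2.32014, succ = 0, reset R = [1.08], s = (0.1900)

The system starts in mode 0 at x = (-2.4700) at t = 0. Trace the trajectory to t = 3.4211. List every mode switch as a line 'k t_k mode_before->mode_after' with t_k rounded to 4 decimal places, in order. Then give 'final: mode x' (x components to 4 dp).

1 0.8289 0->1
2 1.8946 1->0
3 2.6685 0->1
final: 1 -1.5367

Mode 0: guard c·x = -0.7629 hit at Δt = 0.8289 (t = 0.8289), x⁻ = (-0.7629) → reset → x⁺ = (-0.4371), jump to mode 1
Mode 1: guard c·x = 2.3201 hit at Δt = 1.0657 (t = 1.8946), x⁻ = (-2.3201) → reset → x⁺ = (-2.3158), jump to mode 0
Mode 0: guard c·x = -0.7629 hit at Δt = 0.7739 (t = 2.6685), x⁻ = (-0.7629) → reset → x⁺ = (-0.4371), jump to mode 1
Mode 1: flow for 0.7526 to horizon, guard not reached → x = (-1.5367)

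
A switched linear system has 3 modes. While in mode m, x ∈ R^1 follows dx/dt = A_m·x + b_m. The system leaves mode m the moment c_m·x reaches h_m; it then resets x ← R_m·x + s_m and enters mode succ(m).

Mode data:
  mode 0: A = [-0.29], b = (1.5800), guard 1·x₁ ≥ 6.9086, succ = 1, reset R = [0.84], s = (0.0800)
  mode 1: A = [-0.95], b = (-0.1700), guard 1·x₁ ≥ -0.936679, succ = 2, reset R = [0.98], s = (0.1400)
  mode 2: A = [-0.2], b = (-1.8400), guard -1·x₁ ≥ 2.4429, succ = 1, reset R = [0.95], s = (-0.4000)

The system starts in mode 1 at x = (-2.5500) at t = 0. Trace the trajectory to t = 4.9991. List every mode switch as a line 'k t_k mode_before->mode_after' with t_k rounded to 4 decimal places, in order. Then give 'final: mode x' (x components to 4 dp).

1 1.2008 1->2
2 2.3021 2->1
3 3.5761 1->2
4 4.6774 2->1
final: 1 -2.0514

Mode 1: guard c·x = -0.9367 hit at Δt = 1.2008 (t = 1.2008), x⁻ = (-0.9367) → reset → x⁺ = (-0.7779), jump to mode 2
Mode 2: guard c·x = 2.4429 hit at Δt = 1.1013 (t = 2.3021), x⁻ = (-2.4429) → reset → x⁺ = (-2.7208), jump to mode 1
Mode 1: guard c·x = -0.9367 hit at Δt = 1.2740 (t = 3.5761), x⁻ = (-0.9367) → reset → x⁺ = (-0.7779), jump to mode 2
Mode 2: guard c·x = 2.4429 hit at Δt = 1.1013 (t = 4.6774), x⁻ = (-2.4429) → reset → x⁺ = (-2.7208), jump to mode 1
Mode 1: flow for 0.3217 to horizon, guard not reached → x = (-2.0514)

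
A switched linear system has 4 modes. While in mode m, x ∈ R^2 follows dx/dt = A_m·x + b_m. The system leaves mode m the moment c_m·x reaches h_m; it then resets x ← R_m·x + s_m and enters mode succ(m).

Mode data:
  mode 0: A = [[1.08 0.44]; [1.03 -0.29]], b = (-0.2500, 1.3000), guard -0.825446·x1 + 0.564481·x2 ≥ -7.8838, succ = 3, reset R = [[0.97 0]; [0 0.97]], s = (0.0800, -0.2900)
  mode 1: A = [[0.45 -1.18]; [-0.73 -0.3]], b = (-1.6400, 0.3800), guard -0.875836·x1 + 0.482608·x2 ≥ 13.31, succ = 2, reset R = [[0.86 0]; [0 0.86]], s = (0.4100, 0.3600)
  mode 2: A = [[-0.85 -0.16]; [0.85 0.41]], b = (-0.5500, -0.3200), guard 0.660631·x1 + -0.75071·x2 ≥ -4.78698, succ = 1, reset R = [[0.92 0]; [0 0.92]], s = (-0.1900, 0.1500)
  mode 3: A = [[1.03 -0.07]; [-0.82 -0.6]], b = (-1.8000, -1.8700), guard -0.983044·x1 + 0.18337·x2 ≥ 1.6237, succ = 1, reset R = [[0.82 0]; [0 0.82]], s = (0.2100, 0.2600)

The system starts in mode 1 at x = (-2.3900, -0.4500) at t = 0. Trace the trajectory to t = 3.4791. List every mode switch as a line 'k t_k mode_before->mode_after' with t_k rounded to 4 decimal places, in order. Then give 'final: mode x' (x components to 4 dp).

Mode 1: guard c·x = 13.3100 hit at Δt = 1.4753 (t = 1.4753), x⁻ = (-12.1143, 5.5944) → reset → x⁺ = (-10.0083, 5.1712), jump to mode 2
Mode 2: guard c·x = -4.7870 hit at Δt = 0.7101 (t = 2.1854), x⁻ = (-6.0073, 1.0901) → reset → x⁺ = (-5.7167, 1.1529), jump to mode 1
Mode 1: guard c·x = 13.3100 hit at Δt = 0.7266 (t = 2.9120), x⁻ = (-12.2788, 5.2957) → reset → x⁺ = (-10.1498, 4.9143), jump to mode 2
Mode 2: flow for 0.5671 to horizon, guard not reached → x = (-6.7290, 1.4407)

1 1.4753 1->2
2 2.1854 2->1
3 2.9120 1->2
final: 2 -6.7290 1.4407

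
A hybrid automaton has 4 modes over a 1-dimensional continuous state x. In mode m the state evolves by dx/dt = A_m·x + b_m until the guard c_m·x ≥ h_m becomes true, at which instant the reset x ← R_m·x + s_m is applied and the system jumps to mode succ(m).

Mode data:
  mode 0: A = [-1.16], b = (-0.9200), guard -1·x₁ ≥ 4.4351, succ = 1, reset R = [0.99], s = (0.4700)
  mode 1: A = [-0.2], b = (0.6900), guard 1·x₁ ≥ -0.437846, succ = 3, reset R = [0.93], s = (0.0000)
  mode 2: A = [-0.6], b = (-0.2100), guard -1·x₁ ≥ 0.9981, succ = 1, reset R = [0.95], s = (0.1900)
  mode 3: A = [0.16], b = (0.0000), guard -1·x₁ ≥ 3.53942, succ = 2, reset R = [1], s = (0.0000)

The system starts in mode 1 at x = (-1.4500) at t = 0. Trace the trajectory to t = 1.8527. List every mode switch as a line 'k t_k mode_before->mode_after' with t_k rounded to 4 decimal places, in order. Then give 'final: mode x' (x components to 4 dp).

Mode 1: guard c·x = -0.4378 hit at Δt = 1.1569 (t = 1.1569), x⁻ = (-0.4378) → reset → x⁺ = (-0.4072), jump to mode 3
Mode 3: flow for 0.6958 to horizon, guard not reached → x = (-0.4551)

1 1.1569 1->3
final: 3 -0.4551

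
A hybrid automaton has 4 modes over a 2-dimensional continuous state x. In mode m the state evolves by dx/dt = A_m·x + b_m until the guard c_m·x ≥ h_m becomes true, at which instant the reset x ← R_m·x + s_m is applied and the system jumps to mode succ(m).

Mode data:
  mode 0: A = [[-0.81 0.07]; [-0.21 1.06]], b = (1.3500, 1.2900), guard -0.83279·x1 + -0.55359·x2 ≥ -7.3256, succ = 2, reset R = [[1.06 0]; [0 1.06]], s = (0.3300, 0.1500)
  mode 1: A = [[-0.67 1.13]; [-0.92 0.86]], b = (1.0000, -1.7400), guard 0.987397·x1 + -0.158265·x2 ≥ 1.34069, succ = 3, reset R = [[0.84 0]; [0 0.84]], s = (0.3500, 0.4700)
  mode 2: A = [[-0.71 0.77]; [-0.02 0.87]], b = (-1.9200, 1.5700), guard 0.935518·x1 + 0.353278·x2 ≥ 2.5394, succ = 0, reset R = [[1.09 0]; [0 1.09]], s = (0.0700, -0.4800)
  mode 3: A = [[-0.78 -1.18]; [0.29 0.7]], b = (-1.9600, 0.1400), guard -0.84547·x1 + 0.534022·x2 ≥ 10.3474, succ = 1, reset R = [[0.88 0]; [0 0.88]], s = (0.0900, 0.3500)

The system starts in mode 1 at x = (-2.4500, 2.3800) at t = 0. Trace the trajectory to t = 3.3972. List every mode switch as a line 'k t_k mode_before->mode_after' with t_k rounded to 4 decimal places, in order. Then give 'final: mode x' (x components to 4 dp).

1 0.9396 1->3
2 2.3831 3->1
3 3.0834 1->3
final: 3 -2.3326 14.7576

Mode 1: guard c·x = 1.3407 hit at Δt = 0.9396 (t = 0.9396), x⁻ = (1.9018, 3.3941) → reset → x⁺ = (1.9475, 3.3210), jump to mode 3
Mode 3: guard c·x = 10.3474 hit at Δt = 1.4435 (t = 2.3831), x⁻ = (-7.2011, 7.9755) → reset → x⁺ = (-6.2469, 7.3685), jump to mode 1
Mode 1: guard c·x = 1.3407 hit at Δt = 0.7003 (t = 3.0834), x⁻ = (3.5125, 13.4427) → reset → x⁺ = (3.3005, 11.7618), jump to mode 3
Mode 3: flow for 0.3138 to horizon, guard not reached → x = (-2.3326, 14.7576)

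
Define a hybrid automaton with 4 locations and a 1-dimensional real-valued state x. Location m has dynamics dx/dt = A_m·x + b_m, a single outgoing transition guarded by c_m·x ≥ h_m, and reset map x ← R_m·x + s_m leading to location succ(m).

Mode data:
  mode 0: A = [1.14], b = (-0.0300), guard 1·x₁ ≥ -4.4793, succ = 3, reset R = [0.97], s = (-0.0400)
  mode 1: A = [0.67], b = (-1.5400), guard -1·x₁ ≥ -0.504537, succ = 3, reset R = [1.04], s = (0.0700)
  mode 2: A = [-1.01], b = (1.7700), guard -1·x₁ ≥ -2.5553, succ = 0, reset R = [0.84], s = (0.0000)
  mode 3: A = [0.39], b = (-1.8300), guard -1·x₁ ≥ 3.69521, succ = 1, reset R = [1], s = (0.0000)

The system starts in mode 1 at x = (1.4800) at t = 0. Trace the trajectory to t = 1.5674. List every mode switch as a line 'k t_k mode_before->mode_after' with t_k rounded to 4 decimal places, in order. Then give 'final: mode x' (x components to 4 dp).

Mode 1: guard c·x = -0.5045 hit at Δt = 1.1712 (t = 1.1712), x⁻ = (0.5045) → reset → x⁺ = (0.5947), jump to mode 3
Mode 3: flow for 0.3962 to horizon, guard not reached → x = (-0.0900)

1 1.1712 1->3
final: 3 -0.0900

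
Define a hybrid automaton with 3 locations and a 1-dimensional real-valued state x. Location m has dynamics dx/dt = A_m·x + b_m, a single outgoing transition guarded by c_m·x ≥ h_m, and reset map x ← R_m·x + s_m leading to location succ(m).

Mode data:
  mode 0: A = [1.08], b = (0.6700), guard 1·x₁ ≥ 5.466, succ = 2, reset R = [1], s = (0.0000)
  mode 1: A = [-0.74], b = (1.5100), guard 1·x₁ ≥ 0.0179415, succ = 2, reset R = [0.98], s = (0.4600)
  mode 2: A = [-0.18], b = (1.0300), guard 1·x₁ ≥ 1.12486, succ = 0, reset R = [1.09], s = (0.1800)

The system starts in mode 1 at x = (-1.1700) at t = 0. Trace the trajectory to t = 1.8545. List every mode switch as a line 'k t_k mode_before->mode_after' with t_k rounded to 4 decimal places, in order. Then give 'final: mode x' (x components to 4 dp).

Mode 1: guard c·x = 0.0179 hit at Δt = 0.6244 (t = 0.6244), x⁻ = (0.0179) → reset → x⁺ = (0.4776), jump to mode 2
Mode 2: guard c·x = 1.1249 hit at Δt = 0.7318 (t = 1.3562), x⁻ = (1.1249) → reset → x⁺ = (1.4061), jump to mode 0
Mode 0: flow for 0.4983 to horizon, guard not reached → x = (2.8507)

1 0.6244 1->2
2 1.3562 2->0
final: 0 2.8507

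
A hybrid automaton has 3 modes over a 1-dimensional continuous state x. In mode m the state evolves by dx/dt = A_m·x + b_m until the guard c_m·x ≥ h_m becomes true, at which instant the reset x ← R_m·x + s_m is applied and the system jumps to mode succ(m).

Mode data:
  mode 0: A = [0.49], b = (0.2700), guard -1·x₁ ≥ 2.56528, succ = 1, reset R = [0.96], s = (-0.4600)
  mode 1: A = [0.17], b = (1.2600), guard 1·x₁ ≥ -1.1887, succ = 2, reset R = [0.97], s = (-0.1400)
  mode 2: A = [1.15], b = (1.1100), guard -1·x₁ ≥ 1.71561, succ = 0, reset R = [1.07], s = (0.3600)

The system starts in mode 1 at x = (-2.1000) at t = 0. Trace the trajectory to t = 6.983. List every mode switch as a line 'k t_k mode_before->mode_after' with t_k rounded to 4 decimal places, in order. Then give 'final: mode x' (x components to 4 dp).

1 0.9314 1->2
2 1.6515 2->0
3 3.2404 0->1
4 5.1616 1->2
5 5.8818 2->0
final: 0 -2.1372

Mode 1: guard c·x = -1.1887 hit at Δt = 0.9314 (t = 0.9314), x⁻ = (-1.1887) → reset → x⁺ = (-1.2930), jump to mode 2
Mode 2: guard c·x = 1.7156 hit at Δt = 0.7201 (t = 1.6515), x⁻ = (-1.7156) → reset → x⁺ = (-1.4757), jump to mode 0
Mode 0: guard c·x = 2.5653 hit at Δt = 1.5889 (t = 3.2404), x⁻ = (-2.5653) → reset → x⁺ = (-2.9227), jump to mode 1
Mode 1: guard c·x = -1.1887 hit at Δt = 1.9212 (t = 5.1616), x⁻ = (-1.1887) → reset → x⁺ = (-1.2930), jump to mode 2
Mode 2: guard c·x = 1.7156 hit at Δt = 0.7201 (t = 5.8818), x⁻ = (-1.7156) → reset → x⁺ = (-1.4757), jump to mode 0
Mode 0: flow for 1.1012 to horizon, guard not reached → x = (-2.1372)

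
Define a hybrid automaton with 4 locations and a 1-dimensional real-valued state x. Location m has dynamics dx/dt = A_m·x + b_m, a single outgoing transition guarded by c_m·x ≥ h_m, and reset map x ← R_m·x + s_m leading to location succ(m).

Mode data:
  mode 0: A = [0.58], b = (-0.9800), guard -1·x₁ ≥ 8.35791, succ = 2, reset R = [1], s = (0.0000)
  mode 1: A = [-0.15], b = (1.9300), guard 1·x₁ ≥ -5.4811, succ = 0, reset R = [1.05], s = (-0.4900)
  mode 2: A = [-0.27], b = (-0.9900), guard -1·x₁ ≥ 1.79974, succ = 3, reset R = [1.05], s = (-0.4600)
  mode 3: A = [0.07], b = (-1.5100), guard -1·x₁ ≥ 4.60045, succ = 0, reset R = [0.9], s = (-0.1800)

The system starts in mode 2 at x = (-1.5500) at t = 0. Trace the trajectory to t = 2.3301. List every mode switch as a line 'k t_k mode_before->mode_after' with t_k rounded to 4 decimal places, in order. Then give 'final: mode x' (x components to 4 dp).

1 0.4650 2->3
2 1.7496 3->0
final: 0 -6.7263

Mode 2: guard c·x = 1.7997 hit at Δt = 0.4650 (t = 0.4650), x⁻ = (-1.7997) → reset → x⁺ = (-2.3497), jump to mode 3
Mode 3: guard c·x = 4.6005 hit at Δt = 1.2846 (t = 1.7496), x⁻ = (-4.6004) → reset → x⁺ = (-4.3204), jump to mode 0
Mode 0: flow for 0.5805 to horizon, guard not reached → x = (-6.7263)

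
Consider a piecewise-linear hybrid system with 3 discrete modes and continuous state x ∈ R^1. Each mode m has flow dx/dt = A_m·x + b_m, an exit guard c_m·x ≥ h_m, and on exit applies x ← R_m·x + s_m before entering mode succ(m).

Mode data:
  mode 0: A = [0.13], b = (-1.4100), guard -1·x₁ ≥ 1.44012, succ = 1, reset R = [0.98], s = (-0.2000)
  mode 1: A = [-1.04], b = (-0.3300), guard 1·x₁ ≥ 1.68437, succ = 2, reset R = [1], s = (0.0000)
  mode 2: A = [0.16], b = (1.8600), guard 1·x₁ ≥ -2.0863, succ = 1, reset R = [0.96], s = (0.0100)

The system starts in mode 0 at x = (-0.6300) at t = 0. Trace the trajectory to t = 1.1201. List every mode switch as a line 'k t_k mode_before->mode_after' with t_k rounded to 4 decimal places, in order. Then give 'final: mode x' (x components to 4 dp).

Mode 0: guard c·x = 1.4401 hit at Δt = 0.5247 (t = 0.5247), x⁻ = (-1.4401) → reset → x⁺ = (-1.6113), jump to mode 1
Mode 1: flow for 0.5954 to horizon, guard not reached → x = (-1.0140)

1 0.5247 0->1
final: 1 -1.0140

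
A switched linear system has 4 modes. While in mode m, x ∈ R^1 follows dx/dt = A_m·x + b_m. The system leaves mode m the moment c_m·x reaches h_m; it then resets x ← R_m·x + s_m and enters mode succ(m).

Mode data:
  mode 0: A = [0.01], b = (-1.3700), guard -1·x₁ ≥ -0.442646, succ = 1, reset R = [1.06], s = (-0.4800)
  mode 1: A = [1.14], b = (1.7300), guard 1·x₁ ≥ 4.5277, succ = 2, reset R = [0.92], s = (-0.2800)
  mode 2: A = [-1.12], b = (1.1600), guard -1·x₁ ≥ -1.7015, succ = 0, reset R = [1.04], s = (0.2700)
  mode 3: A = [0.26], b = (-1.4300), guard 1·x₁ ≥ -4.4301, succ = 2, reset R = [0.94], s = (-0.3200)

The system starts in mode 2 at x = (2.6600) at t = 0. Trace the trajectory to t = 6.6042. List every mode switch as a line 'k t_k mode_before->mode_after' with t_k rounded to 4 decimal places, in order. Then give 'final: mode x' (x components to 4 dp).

Mode 2: guard c·x = -1.7015 hit at Δt = 0.7963 (t = 0.7963), x⁻ = (1.7015) → reset → x⁺ = (2.0396), jump to mode 0
Mode 0: guard c·x = -0.4426 hit at Δt = 1.1763 (t = 1.9726), x⁻ = (0.4426) → reset → x⁺ = (-0.0108), jump to mode 1
Mode 1: guard c·x = 4.5277 hit at Δt = 1.2187 (t = 3.1913), x⁻ = (4.5277) → reset → x⁺ = (3.8855), jump to mode 2
Mode 2: guard c·x = -1.7015 hit at Δt = 1.2982 (t = 4.4895), x⁻ = (1.7015) → reset → x⁺ = (2.0396), jump to mode 0
Mode 0: guard c·x = -0.4426 hit at Δt = 1.1763 (t = 5.6658), x⁻ = (0.4426) → reset → x⁺ = (-0.0108), jump to mode 1
Mode 1: flow for 0.9384 to horizon, guard not reached → x = (2.8740)

1 0.7963 2->0
2 1.9726 0->1
3 3.1913 1->2
4 4.4895 2->0
5 5.6658 0->1
final: 1 2.8740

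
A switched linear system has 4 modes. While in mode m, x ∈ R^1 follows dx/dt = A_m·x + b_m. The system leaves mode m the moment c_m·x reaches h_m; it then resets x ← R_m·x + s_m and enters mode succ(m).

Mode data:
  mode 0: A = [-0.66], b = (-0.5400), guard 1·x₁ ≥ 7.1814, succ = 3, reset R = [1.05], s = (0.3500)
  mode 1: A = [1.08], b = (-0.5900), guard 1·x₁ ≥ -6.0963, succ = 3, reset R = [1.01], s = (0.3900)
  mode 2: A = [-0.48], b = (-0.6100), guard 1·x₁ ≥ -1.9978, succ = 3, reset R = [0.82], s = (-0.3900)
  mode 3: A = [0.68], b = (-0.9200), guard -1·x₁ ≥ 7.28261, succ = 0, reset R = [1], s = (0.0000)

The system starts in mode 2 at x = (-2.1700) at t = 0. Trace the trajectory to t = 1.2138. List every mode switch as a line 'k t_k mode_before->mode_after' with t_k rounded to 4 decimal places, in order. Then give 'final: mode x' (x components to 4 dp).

Mode 2: guard c·x = -1.9978 hit at Δt = 0.4429 (t = 0.4429), x⁻ = (-1.9978) → reset → x⁺ = (-2.0282), jump to mode 3
Mode 3: flow for 0.7709 to horizon, guard not reached → x = (-4.3583)

1 0.4429 2->3
final: 3 -4.3583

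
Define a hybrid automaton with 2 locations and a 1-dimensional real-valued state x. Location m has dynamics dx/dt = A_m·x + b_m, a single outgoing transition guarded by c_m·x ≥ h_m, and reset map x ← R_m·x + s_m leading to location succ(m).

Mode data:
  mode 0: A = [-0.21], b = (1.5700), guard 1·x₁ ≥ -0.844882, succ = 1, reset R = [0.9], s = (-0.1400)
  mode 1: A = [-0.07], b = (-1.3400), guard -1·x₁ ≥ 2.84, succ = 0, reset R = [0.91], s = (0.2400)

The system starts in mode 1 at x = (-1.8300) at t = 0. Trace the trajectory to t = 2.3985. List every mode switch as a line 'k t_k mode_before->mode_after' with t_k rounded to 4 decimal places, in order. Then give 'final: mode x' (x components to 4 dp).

1 0.8587 1->0
2 1.6477 0->1
final: 1 -1.8344

Mode 1: guard c·x = 2.8400 hit at Δt = 0.8587 (t = 0.8587), x⁻ = (-2.8400) → reset → x⁺ = (-2.3444), jump to mode 0
Mode 0: guard c·x = -0.8449 hit at Δt = 0.7890 (t = 1.6477), x⁻ = (-0.8449) → reset → x⁺ = (-0.9004), jump to mode 1
Mode 1: flow for 0.7508 to horizon, guard not reached → x = (-1.8344)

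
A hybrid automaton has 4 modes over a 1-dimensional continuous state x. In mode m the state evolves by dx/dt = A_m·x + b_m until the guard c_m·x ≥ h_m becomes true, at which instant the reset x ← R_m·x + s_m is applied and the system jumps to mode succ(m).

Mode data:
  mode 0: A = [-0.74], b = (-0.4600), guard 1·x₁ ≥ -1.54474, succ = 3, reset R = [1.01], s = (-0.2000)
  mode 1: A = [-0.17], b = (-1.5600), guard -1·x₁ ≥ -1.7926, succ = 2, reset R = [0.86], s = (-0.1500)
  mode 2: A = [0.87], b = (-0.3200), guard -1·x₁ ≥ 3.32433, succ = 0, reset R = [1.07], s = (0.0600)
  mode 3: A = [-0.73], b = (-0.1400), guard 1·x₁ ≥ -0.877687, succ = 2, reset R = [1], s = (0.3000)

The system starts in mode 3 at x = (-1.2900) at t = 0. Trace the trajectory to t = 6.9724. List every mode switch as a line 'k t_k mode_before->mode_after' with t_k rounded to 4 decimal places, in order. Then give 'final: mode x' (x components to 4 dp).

1 0.6448 3->2
2 2.2106 2->0
3 3.7460 0->3
4 4.8790 3->2
5 6.4448 2->0
final: 0 -2.5676

Mode 3: guard c·x = -0.8777 hit at Δt = 0.6448 (t = 0.6448), x⁻ = (-0.8777) → reset → x⁺ = (-0.5777), jump to mode 2
Mode 2: guard c·x = 3.3243 hit at Δt = 1.5658 (t = 2.2106), x⁻ = (-3.3243) → reset → x⁺ = (-3.4970), jump to mode 0
Mode 0: guard c·x = -1.5447 hit at Δt = 1.5354 (t = 3.7460), x⁻ = (-1.5447) → reset → x⁺ = (-1.7602), jump to mode 3
Mode 3: guard c·x = -0.8777 hit at Δt = 1.1330 (t = 4.8790), x⁻ = (-0.8777) → reset → x⁺ = (-0.5777), jump to mode 2
Mode 2: guard c·x = 3.3243 hit at Δt = 1.5658 (t = 6.4448), x⁻ = (-3.3243) → reset → x⁺ = (-3.4970), jump to mode 0
Mode 0: flow for 0.5276 to horizon, guard not reached → x = (-2.5676)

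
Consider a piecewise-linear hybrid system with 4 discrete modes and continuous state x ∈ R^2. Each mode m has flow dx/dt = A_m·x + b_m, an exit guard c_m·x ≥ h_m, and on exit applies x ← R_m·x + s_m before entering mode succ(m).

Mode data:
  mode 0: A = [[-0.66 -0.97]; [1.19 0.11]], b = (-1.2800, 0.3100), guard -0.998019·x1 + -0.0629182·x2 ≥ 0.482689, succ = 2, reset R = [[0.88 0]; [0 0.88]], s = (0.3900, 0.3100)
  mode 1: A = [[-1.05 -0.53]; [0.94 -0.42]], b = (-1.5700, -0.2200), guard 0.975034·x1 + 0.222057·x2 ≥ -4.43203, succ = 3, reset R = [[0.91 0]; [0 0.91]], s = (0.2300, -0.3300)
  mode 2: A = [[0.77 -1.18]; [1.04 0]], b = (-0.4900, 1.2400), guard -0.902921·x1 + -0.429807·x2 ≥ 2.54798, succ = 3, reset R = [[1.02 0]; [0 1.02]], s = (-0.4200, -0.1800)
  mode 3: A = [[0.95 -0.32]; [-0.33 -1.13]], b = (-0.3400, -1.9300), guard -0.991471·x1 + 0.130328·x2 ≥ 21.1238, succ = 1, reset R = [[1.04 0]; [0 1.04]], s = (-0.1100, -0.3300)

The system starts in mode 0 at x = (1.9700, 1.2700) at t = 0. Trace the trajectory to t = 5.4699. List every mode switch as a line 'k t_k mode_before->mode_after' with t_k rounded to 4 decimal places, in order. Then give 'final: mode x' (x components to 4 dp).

Mode 0: guard c·x = 0.4827 hit at Δt = 0.7305 (t = 0.7305), x⁻ = (-0.6218, 2.1920) → reset → x⁺ = (-0.1572, 2.2390), jump to mode 2
Mode 2: guard c·x = 2.5480 hit at Δt = 0.7796 (t = 1.5101), x⁻ = (-3.6653, 1.7718) → reset → x⁺ = (-4.1587, 1.6273), jump to mode 3
Mode 3: guard c·x = 21.1238 hit at Δt = 1.5701 (t = 3.0802), x⁻ = (-21.0429, 1.9979) → reset → x⁺ = (-21.9946, 1.7478), jump to mode 1
Mode 1: guard c·x = -4.4320 hit at Δt = 1.5342 (t = 4.6144), x⁻ = (-2.4510, -9.1967) → reset → x⁺ = (-2.0004, -8.6990), jump to mode 3
Mode 3: flow for 0.8555 to horizon, guard not reached → x = (-2.2985, -3.9960)

1 0.7305 0->2
2 1.5101 2->3
3 3.0802 3->1
4 4.6144 1->3
final: 3 -2.2985 -3.9960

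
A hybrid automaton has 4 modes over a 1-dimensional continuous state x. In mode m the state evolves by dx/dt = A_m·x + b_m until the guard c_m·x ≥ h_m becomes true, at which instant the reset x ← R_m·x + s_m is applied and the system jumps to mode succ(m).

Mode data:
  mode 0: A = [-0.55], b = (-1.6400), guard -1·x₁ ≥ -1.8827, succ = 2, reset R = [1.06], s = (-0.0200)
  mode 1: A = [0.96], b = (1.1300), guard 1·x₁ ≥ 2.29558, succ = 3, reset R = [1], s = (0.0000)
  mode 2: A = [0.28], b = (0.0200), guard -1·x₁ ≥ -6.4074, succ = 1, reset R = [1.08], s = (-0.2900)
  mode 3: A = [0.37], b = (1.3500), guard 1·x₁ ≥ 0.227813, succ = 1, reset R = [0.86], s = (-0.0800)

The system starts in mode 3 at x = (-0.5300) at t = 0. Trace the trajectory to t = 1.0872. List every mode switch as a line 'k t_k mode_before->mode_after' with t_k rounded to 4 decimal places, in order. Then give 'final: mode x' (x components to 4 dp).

Mode 3: guard c·x = 0.2278 hit at Δt = 0.5879 (t = 0.5879), x⁻ = (0.2278) → reset → x⁺ = (0.1159), jump to mode 1
Mode 1: flow for 0.4993 to horizon, guard not reached → x = (0.9111)

1 0.5879 3->1
final: 1 0.9111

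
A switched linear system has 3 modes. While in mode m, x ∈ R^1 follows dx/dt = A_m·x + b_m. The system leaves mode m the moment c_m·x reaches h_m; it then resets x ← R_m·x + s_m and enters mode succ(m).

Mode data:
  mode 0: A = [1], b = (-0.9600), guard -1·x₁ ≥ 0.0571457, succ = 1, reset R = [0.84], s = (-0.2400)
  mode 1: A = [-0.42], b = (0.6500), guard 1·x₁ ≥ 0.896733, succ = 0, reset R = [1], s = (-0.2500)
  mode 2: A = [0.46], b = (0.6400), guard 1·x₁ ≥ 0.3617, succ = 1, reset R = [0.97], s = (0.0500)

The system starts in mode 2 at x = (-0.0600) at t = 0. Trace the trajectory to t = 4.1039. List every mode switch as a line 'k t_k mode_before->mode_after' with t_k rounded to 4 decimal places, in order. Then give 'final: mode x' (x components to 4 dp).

1 0.5982 2->1
2 1.9467 1->0
3 3.1244 0->1
final: 1 0.3311

Mode 2: guard c·x = 0.3617 hit at Δt = 0.5982 (t = 0.5982), x⁻ = (0.3617) → reset → x⁺ = (0.4008), jump to mode 1
Mode 1: guard c·x = 0.8967 hit at Δt = 1.3485 (t = 1.9467), x⁻ = (0.8967) → reset → x⁺ = (0.6467), jump to mode 0
Mode 0: guard c·x = 0.0571 hit at Δt = 1.1777 (t = 3.1244), x⁻ = (-0.0571) → reset → x⁺ = (-0.2880), jump to mode 1
Mode 1: flow for 0.9795 to horizon, guard not reached → x = (0.3311)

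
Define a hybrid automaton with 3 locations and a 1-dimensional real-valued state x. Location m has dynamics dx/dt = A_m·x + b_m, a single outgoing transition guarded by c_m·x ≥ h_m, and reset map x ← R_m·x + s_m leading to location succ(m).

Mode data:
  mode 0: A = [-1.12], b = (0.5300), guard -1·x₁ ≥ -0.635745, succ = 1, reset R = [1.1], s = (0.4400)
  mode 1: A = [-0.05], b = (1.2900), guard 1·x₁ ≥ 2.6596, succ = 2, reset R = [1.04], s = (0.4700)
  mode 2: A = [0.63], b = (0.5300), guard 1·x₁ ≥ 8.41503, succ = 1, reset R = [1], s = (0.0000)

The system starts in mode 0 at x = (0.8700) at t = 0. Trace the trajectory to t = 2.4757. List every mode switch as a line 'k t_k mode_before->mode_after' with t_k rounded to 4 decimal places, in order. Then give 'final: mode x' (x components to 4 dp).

Mode 0: guard c·x = -0.6357 hit at Δt = 0.7969 (t = 0.7969), x⁻ = (0.6357) → reset → x⁺ = (1.1393), jump to mode 1
Mode 1: guard c·x = 2.6596 hit at Δt = 1.2726 (t = 2.0695), x⁻ = (2.6596) → reset → x⁺ = (3.2360), jump to mode 2
Mode 2: flow for 0.4062 to horizon, guard not reached → x = (4.4250)

1 0.7969 0->1
2 2.0695 1->2
final: 2 4.4250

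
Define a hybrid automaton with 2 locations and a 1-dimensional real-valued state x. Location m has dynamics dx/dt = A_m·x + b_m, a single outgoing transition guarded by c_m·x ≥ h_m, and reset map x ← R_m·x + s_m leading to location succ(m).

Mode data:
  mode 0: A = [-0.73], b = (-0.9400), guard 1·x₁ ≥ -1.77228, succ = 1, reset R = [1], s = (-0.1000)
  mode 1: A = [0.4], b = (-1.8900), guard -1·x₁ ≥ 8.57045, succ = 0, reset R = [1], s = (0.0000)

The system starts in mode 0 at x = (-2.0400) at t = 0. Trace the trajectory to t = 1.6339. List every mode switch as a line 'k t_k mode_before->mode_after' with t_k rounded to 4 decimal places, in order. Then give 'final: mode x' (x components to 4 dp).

1 0.6025 0->1
final: 1 -5.2413

Mode 0: guard c·x = -1.7723 hit at Δt = 0.6025 (t = 0.6025), x⁻ = (-1.7723) → reset → x⁺ = (-1.8723), jump to mode 1
Mode 1: flow for 1.0314 to horizon, guard not reached → x = (-5.2413)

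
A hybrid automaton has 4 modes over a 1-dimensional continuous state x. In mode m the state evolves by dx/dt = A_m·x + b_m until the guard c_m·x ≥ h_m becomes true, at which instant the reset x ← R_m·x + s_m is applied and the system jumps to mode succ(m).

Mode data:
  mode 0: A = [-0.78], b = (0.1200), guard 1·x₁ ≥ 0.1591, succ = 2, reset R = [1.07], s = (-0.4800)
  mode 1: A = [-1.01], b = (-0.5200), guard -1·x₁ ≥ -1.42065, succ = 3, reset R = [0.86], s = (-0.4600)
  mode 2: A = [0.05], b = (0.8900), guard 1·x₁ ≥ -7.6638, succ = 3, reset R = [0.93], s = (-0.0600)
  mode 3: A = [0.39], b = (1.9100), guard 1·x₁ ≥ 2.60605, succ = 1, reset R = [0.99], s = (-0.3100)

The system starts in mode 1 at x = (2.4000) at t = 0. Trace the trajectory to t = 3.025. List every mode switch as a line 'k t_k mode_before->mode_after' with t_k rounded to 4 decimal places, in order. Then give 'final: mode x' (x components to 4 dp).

1 0.4054 1->3
2 1.1287 3->1
3 1.4889 1->3
4 2.2122 3->1
5 2.5724 1->3
final: 3 1.8542

Mode 1: guard c·x = -1.4206 hit at Δt = 0.4054 (t = 0.4054), x⁻ = (1.4207) → reset → x⁺ = (0.7618), jump to mode 3
Mode 3: guard c·x = 2.6061 hit at Δt = 0.7233 (t = 1.1287), x⁻ = (2.6061) → reset → x⁺ = (2.2700), jump to mode 1
Mode 1: guard c·x = -1.4206 hit at Δt = 0.3602 (t = 1.4889), x⁻ = (1.4206) → reset → x⁺ = (0.7618), jump to mode 3
Mode 3: guard c·x = 2.6061 hit at Δt = 0.7233 (t = 2.2122), x⁻ = (2.6061) → reset → x⁺ = (2.2700), jump to mode 1
Mode 1: guard c·x = -1.4206 hit at Δt = 0.3602 (t = 2.5724), x⁻ = (1.4206) → reset → x⁺ = (0.7618), jump to mode 3
Mode 3: flow for 0.4526 to horizon, guard not reached → x = (1.8542)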